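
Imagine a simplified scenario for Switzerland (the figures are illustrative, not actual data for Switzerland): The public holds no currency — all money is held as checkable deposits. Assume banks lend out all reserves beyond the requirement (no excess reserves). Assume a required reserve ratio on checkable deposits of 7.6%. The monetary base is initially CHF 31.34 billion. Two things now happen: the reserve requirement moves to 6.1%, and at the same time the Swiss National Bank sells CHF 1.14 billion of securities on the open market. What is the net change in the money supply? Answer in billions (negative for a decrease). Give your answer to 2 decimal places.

CHF 82.71 billion

Before: m₁ = 1 / (0.076) ≈ 13.15789, MB₁ = 31.34, so M₁ = 13.15789 × 31.34 ≈ 412.3683 billion.
After: m₂ = 1 / (0.061) ≈ 16.39344, MB₂ = 31.34 − 1.14 = 30.2, so M₂ = 16.39344 × 30.2 ≈ 495.0819 billion.
ΔM = M₂ − M₁ = 495.0819 − 412.3683 = 82.7136 billion.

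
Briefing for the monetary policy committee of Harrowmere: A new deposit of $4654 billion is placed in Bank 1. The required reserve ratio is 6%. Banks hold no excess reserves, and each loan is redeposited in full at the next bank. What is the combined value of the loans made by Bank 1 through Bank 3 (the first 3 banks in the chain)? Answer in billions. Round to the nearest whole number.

Bank i lends (1 − rr)^i of the original deposit: Bank 1 lends 4654·0.9400 = 4374.7600, Bank 2 lends 4654·0.9400² = 4112.2744, and so on.
Summing a geometric series: total = 4654·[0.9400·(1 − 0.9400^3) / (1 − 0.9400)] ≈ 12352.5723 billion.

$12353 billion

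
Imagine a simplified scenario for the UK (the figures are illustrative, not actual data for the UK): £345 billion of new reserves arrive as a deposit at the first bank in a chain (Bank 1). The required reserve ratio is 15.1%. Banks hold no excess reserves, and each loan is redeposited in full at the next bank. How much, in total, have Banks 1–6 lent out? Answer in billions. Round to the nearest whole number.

Bank i lends (1 − rr)^i of the original deposit: Bank 1 lends 345·0.8490 = 292.9050, Bank 2 lends 345·0.8490² ≈ 248.6763, and so on.
Summing a geometric series: total = 345·[0.8490·(1 − 0.8490^6) / (1 − 0.8490)] ≈ 1213.3345 billion.

£1213 billion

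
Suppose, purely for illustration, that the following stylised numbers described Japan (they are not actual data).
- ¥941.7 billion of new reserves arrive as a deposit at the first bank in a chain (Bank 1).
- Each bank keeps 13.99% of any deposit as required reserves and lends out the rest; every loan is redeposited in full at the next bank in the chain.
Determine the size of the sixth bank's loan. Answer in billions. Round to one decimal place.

¥381.2 billion

Each bank lends a fraction (1 − rr) = 0.8601 of the deposit it receives, so Bank 6 receives 941.7·0.8601^5 and lends 941.7·0.8601^6 ≈ 381.2468 billion.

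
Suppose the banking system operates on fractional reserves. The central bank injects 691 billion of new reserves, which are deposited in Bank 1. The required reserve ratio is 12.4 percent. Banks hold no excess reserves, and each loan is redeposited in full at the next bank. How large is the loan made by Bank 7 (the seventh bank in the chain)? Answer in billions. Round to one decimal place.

Each bank lends a fraction (1 − rr) = 0.8760 of the deposit it receives, so Bank 7 receives 691·0.8760^6 and lends 691·0.8760^7 ≈ 273.5311 billion.

273.5 billion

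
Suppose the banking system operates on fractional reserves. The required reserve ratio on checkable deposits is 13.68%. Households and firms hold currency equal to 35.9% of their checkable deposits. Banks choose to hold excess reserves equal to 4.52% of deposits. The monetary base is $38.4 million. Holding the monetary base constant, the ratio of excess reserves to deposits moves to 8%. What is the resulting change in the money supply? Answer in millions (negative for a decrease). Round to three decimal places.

Initially m₁ = (1 + 0.359) / (0.1368 + 0.0452 + 0.359) ≈ 2.512015, so M₁ = 2.512015 × 38.4 ≈ 96.4614 million.
After the change m₂ = (1 + 0.359) / (0.1368 + 0.08 + 0.359) ≈ 2.360195, so M₂ = 2.360195 × 38.4 ≈ 90.6315 million.
ΔM = M₂ − M₁ = 90.6315 − 96.4614 = -5.8299 million.

-5.830 million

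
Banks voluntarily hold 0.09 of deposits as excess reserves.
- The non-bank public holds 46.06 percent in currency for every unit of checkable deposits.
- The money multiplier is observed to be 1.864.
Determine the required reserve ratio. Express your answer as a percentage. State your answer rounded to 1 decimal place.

Using m = 1.864. Since m = (1 + c)/(c + rr + e), the denominator satisfies c + rr + e = (1 + c)/m = (1 + 0.4606) / 1.864 ≈ 0.783584.
With c = 0.4606 and e = 0.09, the required reserve ratio is 0.783584 − 0.4606 − 0.09 = 0.232984.

23.3%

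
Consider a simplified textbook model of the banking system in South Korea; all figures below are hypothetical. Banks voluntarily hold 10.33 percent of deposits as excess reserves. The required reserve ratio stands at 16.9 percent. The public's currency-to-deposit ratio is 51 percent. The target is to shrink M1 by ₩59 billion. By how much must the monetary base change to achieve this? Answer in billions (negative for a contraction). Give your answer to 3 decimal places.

The money multiplier is m = (1 + c) / (rr + e + c) = (1 + 0.51) / (0.169 + 0.1033 + 0.51) ≈ 1.930206.
ΔMB = ΔM / m = (−59) / 1.930206 ≈ -30.5667 billion.

-30.567 billion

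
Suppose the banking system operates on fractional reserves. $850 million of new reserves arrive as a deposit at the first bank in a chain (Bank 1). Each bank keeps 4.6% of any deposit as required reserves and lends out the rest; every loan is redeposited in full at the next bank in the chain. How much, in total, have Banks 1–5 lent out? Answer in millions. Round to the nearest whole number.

$3698 million

Bank i lends (1 − rr)^i of the original deposit: Bank 1 lends 850·0.9540 = 810.9000, Bank 2 lends 850·0.9540² = 773.5986, and so on.
Summing a geometric series: total = 850·[0.9540·(1 − 0.9540^5) / (1 − 0.9540)] ≈ 3698.2536 million.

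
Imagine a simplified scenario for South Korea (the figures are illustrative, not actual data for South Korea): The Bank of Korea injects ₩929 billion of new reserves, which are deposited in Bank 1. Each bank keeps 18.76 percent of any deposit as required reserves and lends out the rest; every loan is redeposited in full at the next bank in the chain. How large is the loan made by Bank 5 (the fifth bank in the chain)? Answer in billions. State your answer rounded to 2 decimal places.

Each bank lends a fraction (1 − rr) = 0.8124 of the deposit it receives, so Bank 5 receives 929·0.8124^4 and lends 929·0.8124^5 ≈ 328.7496 billion.

₩328.75 billion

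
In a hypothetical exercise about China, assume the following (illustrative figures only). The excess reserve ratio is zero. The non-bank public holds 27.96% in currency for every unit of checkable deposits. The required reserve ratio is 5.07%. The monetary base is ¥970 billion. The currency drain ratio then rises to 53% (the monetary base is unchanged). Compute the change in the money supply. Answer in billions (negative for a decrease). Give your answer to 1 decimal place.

-1202.1 billion

Initially m₁ = (1 + 0.2796) / (0.0507 + 0.2796) ≈ 3.87405, so M₁ = 3.87405 × 970 = 3757.8285 billion.
After the change m₂ = (1 + 0.53) / (0.0507 + 0.53) ≈ 2.63475, so M₂ = 2.63475 × 970 = 2555.7075 billion.
ΔM = M₂ − M₁ = 2555.7075 − 3757.8285 = -1202.121 billion.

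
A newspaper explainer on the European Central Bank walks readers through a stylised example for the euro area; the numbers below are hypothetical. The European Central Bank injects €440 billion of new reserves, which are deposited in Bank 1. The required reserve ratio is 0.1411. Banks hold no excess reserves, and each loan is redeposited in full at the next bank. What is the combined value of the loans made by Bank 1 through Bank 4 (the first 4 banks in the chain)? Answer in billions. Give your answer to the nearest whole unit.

€1221 billion

Bank i lends (1 − rr)^i of the original deposit: Bank 1 lends 440·0.8589 = 377.9160, Bank 2 lends 440·0.8589² ≈ 324.5921, and so on.
Summing a geometric series: total = 440·[0.8589·(1 − 0.8589^4) / (1 − 0.8589)] ≈ 1220.7547 billion.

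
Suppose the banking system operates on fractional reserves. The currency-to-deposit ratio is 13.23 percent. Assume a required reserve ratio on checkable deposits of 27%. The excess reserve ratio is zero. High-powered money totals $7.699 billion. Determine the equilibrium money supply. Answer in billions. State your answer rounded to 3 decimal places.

The money multiplier is m = (1 + c) / (rr + c) = (1 + 0.1323) / (0.27 + 0.1323) ≈ 2.81457.
So M = m × MB = 2.81457 × 7.699 ≈ 21.6694 billion.

$21.669 billion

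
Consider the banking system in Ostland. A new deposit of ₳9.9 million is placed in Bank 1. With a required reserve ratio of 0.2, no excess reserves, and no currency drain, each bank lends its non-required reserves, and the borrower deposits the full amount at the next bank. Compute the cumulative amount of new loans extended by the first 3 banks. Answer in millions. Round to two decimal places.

₳19.32 million

Bank i lends (1 − rr)^i of the original deposit: Bank 1 lends 9.9·0.8000 = 7.9200, Bank 2 lends 9.9·0.8000² = 6.3360, and so on.
Summing a geometric series: total = 9.9·[0.8000·(1 − 0.8000^3) / (1 − 0.8000)] = 19.3248 million.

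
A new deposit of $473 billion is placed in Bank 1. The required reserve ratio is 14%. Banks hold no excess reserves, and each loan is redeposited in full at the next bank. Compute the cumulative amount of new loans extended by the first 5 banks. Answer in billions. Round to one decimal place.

$1538.7 billion

Bank i lends (1 − rr)^i of the original deposit: Bank 1 lends 473·0.8600 = 406.7800, Bank 2 lends 473·0.8600² = 349.8308, and so on.
Summing a geometric series: total = 473·[0.8600·(1 − 0.8600^5) / (1 − 0.8600)] ≈ 1538.7121 billion.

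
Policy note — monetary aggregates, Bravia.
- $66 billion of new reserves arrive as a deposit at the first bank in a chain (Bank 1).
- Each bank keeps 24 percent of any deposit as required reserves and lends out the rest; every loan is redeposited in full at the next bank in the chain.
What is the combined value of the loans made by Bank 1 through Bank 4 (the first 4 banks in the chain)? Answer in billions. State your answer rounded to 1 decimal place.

Bank i lends (1 − rr)^i of the original deposit: Bank 1 lends 66·0.7600 = 50.1600, Bank 2 lends 66·0.7600² = 38.1216, and so on.
Summing a geometric series: total = 66·[0.7600·(1 − 0.7600^4) / (1 − 0.7600)] ≈ 139.2731 billion.

$139.3 billion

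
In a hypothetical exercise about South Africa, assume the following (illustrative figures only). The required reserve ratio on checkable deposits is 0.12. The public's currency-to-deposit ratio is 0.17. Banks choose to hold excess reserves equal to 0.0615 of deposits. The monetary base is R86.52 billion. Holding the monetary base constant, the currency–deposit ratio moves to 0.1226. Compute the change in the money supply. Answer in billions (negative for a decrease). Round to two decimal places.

Initially m₁ = (1 + 0.17) / (0.12 + 0.0615 + 0.17) ≈ 3.32859, so M₁ = 3.32859 × 86.52 ≈ 287.9896 billion.
After the change m₂ = (1 + 0.1226) / (0.12 + 0.0615 + 0.1226) ≈ 3.69155, so M₂ = 3.69155 × 86.52 ≈ 319.3929 billion.
ΔM = M₂ − M₁ = 319.3929 − 287.9896 = 31.4033 billion.

R31.40 billion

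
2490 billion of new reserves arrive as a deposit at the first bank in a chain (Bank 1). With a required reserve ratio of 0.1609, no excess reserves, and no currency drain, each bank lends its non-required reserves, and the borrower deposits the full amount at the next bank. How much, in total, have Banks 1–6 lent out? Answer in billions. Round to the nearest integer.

Bank i lends (1 − rr)^i of the original deposit: Bank 1 lends 2490·0.8391 = 2089.3590, Bank 2 lends 2490·0.8391² ≈ 1753.1811, and so on.
Summing a geometric series: total = 2490·[0.8391·(1 − 0.8391^6) / (1 − 0.8391)] ≈ 8452.9345 billion.

8453 billion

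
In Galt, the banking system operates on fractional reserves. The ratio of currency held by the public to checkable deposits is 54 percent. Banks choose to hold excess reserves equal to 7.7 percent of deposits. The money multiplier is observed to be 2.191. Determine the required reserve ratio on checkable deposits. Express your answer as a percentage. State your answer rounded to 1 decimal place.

8.6%

Using m = 2.191. Since m = (1 + c)/(c + rr + e), the denominator satisfies c + rr + e = (1 + c)/m = (1 + 0.54) / 2.191 ≈ 0.702875.
With c = 0.54 and e = 0.077, the required reserve ratio on checkable deposits is 0.702875 − 0.54 − 0.077 = 0.085875.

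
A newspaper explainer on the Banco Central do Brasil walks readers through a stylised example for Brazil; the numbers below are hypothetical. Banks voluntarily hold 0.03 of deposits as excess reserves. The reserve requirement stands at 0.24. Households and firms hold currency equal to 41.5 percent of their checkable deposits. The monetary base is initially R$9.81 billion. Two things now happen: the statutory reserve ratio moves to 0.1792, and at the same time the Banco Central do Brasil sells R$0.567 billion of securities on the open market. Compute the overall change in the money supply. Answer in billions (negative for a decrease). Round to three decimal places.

R$0.689 billion

Before: m₁ = (1 + 0.415) / (0.24 + 0.03 + 0.415) ≈ 2.06569, MB₁ = 9.81, so M₁ = 2.06569 × 9.81 ≈ 20.2644 billion.
After: m₂ = (1 + 0.415) / (0.1792 + 0.03 + 0.415) ≈ 2.26690, MB₂ = 9.81 − 0.567 = 9.243, so M₂ = 2.26690 × 9.243 ≈ 20.953 billion.
ΔM = M₂ − M₁ = 20.953 − 20.2644 = 0.6886 billion.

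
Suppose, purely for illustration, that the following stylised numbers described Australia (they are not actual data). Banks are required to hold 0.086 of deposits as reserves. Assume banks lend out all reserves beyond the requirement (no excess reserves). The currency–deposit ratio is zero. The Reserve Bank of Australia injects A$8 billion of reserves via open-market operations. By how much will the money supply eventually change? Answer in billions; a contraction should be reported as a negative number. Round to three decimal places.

The simple money multiplier is m = 1/rr = 1/0.086 ≈ 11.62791.
An open-market purchase increases the monetary base by 8 billion, so ΔM = m × ΔMB = 11.62791 × 8 ≈ 93.0233 billion.

A$93.023 billion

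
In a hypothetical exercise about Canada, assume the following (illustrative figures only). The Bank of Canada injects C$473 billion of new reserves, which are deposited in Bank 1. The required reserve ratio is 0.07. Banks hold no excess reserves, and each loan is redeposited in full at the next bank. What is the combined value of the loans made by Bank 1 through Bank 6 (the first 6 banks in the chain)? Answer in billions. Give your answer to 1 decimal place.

C$2218.4 billion

Bank i lends (1 − rr)^i of the original deposit: Bank 1 lends 473·0.9300 = 439.8900, Bank 2 lends 473·0.9300² = 409.0977, and so on.
Summing a geometric series: total = 473·[0.9300·(1 − 0.9300^6) / (1 − 0.9300)] ≈ 2218.3641 billion.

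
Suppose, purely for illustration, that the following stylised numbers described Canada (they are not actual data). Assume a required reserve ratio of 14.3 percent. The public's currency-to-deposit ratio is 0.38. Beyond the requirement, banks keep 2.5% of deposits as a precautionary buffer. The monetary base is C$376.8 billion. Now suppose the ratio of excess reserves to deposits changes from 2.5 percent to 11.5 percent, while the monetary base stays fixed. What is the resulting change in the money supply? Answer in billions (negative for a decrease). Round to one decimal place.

-133.9 billion

Initially m₁ = (1 + 0.38) / (0.143 + 0.025 + 0.38) ≈ 2.51825, so M₁ = 2.51825 × 376.8 = 948.8766 billion.
After the change m₂ = (1 + 0.38) / (0.143 + 0.115 + 0.38) ≈ 2.16301, so M₂ = 2.16301 × 376.8 ≈ 815.0222 billion.
ΔM = M₂ − M₁ = 815.0222 − 948.8766 = -133.8544 billion.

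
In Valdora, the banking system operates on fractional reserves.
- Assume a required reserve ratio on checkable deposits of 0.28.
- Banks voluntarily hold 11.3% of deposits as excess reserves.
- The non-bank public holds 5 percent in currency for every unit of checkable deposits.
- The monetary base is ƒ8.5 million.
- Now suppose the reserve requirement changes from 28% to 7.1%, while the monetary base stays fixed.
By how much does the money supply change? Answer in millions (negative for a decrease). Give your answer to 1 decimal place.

Initially m₁ = (1 + 0.05) / (0.28 + 0.113 + 0.05) ≈ 2.3702, so M₁ = 2.3702 × 8.5 = 20.1467 million.
After the change m₂ = (1 + 0.05) / (0.071 + 0.113 + 0.05) ≈ 4.4872, so M₂ = 4.4872 × 8.5 = 38.1412 million.
ΔM = M₂ − M₁ = 38.1412 − 20.1467 = 17.9945 million.

ƒ18.0 million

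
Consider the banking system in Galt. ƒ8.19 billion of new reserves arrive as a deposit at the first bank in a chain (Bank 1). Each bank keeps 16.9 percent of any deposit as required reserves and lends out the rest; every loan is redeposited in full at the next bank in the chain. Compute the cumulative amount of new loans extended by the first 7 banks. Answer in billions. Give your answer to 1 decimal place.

ƒ29.3 billion

Bank i lends (1 − rr)^i of the original deposit: Bank 1 lends 8.19·0.8310 ≈ 6.8059, Bank 2 lends 8.19·0.8310² ≈ 5.6557, and so on.
Summing a geometric series: total = 8.19·[0.8310·(1 − 0.8310^7) / (1 − 0.8310)] ≈ 29.2509 billion.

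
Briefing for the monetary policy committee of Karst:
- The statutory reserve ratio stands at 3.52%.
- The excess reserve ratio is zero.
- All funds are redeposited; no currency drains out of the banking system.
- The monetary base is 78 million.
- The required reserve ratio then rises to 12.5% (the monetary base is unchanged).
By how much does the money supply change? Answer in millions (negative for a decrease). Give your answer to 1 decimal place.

-1591.9 million

Initially m₁ = 1 / (0.0352) ≈ 28.4091, so M₁ = 28.4091 × 78 = 2215.9098 million.
After the change m₂ = 1 / (0.125) = 8, so M₂ = 8 × 78 = 624 million.
ΔM = M₂ − M₁ = 624 − 2215.9098 = -1591.9098 million.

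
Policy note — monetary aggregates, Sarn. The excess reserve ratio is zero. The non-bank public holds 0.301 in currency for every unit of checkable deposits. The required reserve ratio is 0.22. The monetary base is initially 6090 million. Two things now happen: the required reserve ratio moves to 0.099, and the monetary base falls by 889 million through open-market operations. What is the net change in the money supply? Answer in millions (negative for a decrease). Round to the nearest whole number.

Before: m₁ = (1 + 0.301) / (0.22 + 0.301) ≈ 2.49712, MB₁ = 6090, so M₁ = 2.49712 × 6090 = 15207.4608 million.
After: m₂ = (1 + 0.301) / (0.099 + 0.301) = 3.25250, MB₂ = 6090 − 889 = 5201, so M₂ = 3.25250 × 5201 = 16916.2525 million.
ΔM = M₂ − M₁ = 16916.2525 − 15207.4608 = 1708.7917 million.

1709 million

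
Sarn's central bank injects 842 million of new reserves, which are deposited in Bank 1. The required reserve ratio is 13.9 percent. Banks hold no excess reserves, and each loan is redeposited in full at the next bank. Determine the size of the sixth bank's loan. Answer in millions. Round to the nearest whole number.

343 million

Each bank lends a fraction (1 − rr) = 0.8610 of the deposit it receives, so Bank 6 receives 842·0.8610^5 and lends 842·0.8610^6 ≈ 343.0291 million.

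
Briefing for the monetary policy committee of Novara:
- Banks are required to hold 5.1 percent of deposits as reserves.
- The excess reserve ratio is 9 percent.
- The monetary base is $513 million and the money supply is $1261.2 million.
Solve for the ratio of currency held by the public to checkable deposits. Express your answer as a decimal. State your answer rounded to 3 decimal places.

Using m = M/MB = 1261.2/513 ≈ 2.458480. From m = (1 + c)/(c + rr + e), rearranging gives 1 + c = m·(c + rr + e), so c·(1 − m) = m·(rr + e) − 1.
Hence c = [m·(rr + e) − 1]/(1 − m) = [2.458480 × (0.051 + 0.09) − 1] / (1 − 2.458480) ≈ 0.447969.

0.448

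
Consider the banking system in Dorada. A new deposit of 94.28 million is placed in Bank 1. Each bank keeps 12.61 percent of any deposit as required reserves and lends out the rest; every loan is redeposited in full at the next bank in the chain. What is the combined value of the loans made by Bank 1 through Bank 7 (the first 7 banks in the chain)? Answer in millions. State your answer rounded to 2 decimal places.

399.05 million

Bank i lends (1 − rr)^i of the original deposit: Bank 1 lends 94.28·0.8739 ≈ 82.3913, Bank 2 lends 94.28·0.8739² ≈ 72.0018, and so on.
Summing a geometric series: total = 94.28·[0.8739·(1 − 0.8739^7) / (1 − 0.8739)] ≈ 399.0501 million.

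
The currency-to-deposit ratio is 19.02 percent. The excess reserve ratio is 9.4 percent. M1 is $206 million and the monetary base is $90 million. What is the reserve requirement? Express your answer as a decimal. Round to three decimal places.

0.236

Using m = M/MB = 206/90 ≈ 2.288889. Since m = (1 + c)/(c + rr + e), the denominator satisfies c + rr + e = (1 + c)/m = (1 + 0.1902) / 2.288889 ≈ 0.519990.
With c = 0.1902 and e = 0.094, the reserve requirement is 0.519990 − 0.1902 − 0.094 = 0.23579.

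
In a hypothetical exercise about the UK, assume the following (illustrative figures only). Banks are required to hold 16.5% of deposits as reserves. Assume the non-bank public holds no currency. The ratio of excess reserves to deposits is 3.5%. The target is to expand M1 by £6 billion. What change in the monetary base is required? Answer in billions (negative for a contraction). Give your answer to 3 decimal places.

The money multiplier is m = 1 / (rr + e) = 1 / (0.165 + 0.035) = 5.
ΔMB = ΔM / m = (+6) / 5 = 1.2 billion.

£1.200 billion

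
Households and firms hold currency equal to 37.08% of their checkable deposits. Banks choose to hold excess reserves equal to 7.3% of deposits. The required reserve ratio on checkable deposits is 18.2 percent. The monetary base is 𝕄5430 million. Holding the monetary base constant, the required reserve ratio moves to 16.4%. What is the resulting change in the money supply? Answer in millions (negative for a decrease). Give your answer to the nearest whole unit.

Initially m₁ = (1 + 0.3708) / (0.182 + 0.073 + 0.3708) ≈ 2.19048, so M₁ = 2.19048 × 5430 = 11894.3064 million.
After the change m₂ = (1 + 0.3708) / (0.164 + 0.073 + 0.3708) ≈ 2.25535, so M₂ = 2.25535 × 5430 = 12246.5505 million.
ΔM = M₂ − M₁ = 12246.5505 − 11894.3064 = 352.2441 million.

𝕄352 million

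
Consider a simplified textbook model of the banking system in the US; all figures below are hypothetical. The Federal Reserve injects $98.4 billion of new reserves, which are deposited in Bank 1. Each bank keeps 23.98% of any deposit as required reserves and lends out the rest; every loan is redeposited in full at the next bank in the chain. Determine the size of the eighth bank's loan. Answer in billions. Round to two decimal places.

Each bank lends a fraction (1 − rr) = 0.7602 of the deposit it receives, so Bank 8 receives 98.4·0.7602^7 and lends 98.4·0.7602^8 ≈ 10.9753 billion.

$10.98 billion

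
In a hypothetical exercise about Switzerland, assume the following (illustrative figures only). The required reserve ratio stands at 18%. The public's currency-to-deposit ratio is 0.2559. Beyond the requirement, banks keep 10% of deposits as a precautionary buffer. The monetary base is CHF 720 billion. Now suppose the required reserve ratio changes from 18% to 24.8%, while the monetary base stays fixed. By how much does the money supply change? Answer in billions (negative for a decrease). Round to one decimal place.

-190.0 billion

Initially m₁ = (1 + 0.2559) / (0.18 + 0.1 + 0.2559) ≈ 2.34353, so M₁ = 2.34353 × 720 = 1687.3416 billion.
After the change m₂ = (1 + 0.2559) / (0.248 + 0.1 + 0.2559) ≈ 2.07965, so M₂ = 2.07965 × 720 = 1497.348 billion.
ΔM = M₂ − M₁ = 1497.348 − 1687.3416 = -189.9936 billion.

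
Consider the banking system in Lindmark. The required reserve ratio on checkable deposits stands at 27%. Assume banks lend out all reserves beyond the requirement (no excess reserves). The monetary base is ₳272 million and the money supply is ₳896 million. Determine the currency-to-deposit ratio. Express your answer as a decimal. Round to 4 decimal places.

Using m = M/MB = 896/272 ≈ 3.294118. From m = (1 + c)/(c + rr + e), rearranging gives 1 + c = m·(c + rr + e), so c·(1 − m) = m·(rr + e) − 1.
Hence c = [m·(rr + e) − 1]/(1 − m) = [3.294118 × (0.27 + 0) − 1] / (1 − 3.294118) ≈ 0.048205.

0.0482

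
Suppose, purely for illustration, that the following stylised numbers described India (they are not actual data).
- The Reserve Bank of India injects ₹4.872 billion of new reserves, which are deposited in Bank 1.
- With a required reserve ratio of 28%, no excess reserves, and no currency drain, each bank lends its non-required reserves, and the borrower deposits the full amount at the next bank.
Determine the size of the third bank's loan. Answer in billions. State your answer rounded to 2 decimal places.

Each bank lends a fraction (1 − rr) = 0.7200 of the deposit it receives, so Bank 3 receives 4.872·0.7200^2 and lends 4.872·0.7200^3 ≈ 1.8185 billion.

₹1.82 billion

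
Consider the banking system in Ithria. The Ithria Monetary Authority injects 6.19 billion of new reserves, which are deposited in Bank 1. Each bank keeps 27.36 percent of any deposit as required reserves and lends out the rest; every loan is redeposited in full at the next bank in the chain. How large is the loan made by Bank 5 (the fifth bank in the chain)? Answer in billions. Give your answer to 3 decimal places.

Each bank lends a fraction (1 − rr) = 0.7264 of the deposit it receives, so Bank 5 receives 6.19·0.7264^4 and lends 6.19·0.7264^5 ≈ 1.2519 billion.

1.252 billion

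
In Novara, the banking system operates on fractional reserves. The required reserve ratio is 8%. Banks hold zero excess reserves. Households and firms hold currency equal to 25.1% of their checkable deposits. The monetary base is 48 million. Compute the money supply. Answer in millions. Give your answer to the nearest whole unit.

181 million

The money multiplier is m = (1 + c) / (rr + c) = (1 + 0.251) / (0.08 + 0.251) ≈ 3.7795.
So M = m × MB = 3.7795 × 48 = 181.416 million.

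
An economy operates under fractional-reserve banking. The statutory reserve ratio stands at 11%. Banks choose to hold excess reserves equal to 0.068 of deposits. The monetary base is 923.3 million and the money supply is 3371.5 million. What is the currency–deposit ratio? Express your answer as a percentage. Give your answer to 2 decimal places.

13.20%

Using m = M/MB = 3371.5/923.3 ≈ 3.651576. From m = (1 + c)/(c + rr + e), rearranging gives 1 + c = m·(c + rr + e), so c·(1 − m) = m·(rr + e) − 1.
Hence c = [m·(rr + e) − 1]/(1 − m) = [3.651576 × (0.11 + 0.068) − 1] / (1 − 3.651576) ≈ 0.132004.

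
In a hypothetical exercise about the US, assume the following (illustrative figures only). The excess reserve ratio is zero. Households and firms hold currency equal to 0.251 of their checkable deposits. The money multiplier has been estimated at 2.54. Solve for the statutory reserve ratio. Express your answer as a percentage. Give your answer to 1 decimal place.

Using m = 2.54. Since m = (1 + c)/(c + rr + e), the denominator satisfies c + rr + e = (1 + c)/m = (1 + 0.251) / 2.54 ≈ 0.492520.
With c = 0.251 and e = 0, the statutory reserve ratio is 0.492520 − 0.251 − 0 = 0.24152.

24.2%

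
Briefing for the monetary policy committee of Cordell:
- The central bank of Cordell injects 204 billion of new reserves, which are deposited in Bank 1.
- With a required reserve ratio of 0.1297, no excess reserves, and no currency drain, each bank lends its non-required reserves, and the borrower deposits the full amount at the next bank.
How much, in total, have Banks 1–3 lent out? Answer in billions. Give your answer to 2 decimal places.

466.53 billion

Bank i lends (1 − rr)^i of the original deposit: Bank 1 lends 204·0.8703 = 177.5412, Bank 2 lends 204·0.8703² ≈ 154.5141, and so on.
Summing a geometric series: total = 204·[0.8703·(1 − 0.8703^3) / (1 − 0.8703)] ≈ 466.5289 billion.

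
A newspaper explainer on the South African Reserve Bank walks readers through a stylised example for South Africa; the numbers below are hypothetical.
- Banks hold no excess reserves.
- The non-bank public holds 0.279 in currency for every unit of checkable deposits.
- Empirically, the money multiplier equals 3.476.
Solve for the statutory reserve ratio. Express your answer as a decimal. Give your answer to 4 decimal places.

Using m = 3.476. Since m = (1 + c)/(c + rr + e), the denominator satisfies c + rr + e = (1 + c)/m = (1 + 0.279) / 3.476 ≈ 0.367952.
With c = 0.279 and e = 0, the statutory reserve ratio is 0.367952 − 0.279 − 0 = 0.088952.

0.0890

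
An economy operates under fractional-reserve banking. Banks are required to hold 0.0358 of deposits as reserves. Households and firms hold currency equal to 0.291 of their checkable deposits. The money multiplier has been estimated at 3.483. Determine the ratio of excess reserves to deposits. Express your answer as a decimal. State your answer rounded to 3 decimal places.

Using m = 3.483. Since m = (1 + c)/(c + rr + e), the denominator satisfies c + rr + e = (1 + c)/m = (1 + 0.291) / 3.483 ≈ 0.370657.
With c = 0.291 and rr = 0.0358, the ratio of excess reserves to deposits is 0.370657 − 0.291 − 0.0358 = 0.043857.

0.044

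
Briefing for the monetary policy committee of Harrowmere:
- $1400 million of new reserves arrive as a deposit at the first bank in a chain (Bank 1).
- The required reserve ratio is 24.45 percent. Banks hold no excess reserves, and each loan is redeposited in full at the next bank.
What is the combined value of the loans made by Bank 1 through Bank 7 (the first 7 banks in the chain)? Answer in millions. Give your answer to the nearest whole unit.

$3718 million

Bank i lends (1 − rr)^i of the original deposit: Bank 1 lends 1400·0.7555 = 1057.7000, Bank 2 lends 1400·0.7555² ≈ 799.0924, and so on.
Summing a geometric series: total = 1400·[0.7555·(1 − 0.7555^7) / (1 − 0.7555)] ≈ 3718.2214 million.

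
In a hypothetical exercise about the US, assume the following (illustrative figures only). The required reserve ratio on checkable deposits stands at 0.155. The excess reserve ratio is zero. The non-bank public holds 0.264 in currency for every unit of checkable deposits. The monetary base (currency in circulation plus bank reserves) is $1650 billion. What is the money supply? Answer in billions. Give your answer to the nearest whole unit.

The money multiplier is m = (1 + c) / (rr + c) = (1 + 0.264) / (0.155 + 0.264) ≈ 3.01671.
So M = m × MB = 3.01671 × 1650 = 4977.5715 billion.

$4978 billion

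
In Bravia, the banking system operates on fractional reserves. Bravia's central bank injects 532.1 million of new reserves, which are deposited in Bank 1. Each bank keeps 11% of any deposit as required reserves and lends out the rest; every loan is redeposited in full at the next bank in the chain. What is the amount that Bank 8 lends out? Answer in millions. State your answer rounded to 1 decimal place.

Each bank lends a fraction (1 − rr) = 0.8900 of the deposit it receives, so Bank 8 receives 532.1·0.8900^7 and lends 532.1·0.8900^8 ≈ 209.4659 million.

209.5 million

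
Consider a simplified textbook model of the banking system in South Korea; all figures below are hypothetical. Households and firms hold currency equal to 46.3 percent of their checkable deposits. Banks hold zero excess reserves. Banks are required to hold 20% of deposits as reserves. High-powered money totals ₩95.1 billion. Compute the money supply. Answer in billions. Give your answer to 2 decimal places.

The money multiplier is m = (1 + c) / (rr + c) = (1 + 0.463) / (0.2 + 0.463) ≈ 2.20664.
So M = m × MB = 2.20664 × 95.1 ≈ 209.8515 billion.

₩209.85 billion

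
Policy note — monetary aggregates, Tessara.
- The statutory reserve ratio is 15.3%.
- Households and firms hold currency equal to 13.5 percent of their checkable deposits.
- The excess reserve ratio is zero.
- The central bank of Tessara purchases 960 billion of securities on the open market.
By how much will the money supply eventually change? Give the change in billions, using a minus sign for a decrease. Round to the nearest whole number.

The money multiplier is m = (1 + c) / (rr + c) = (1 + 0.135) / (0.153 + 0.135) ≈ 3.9410.
The purchase adds 960 billion of base, so ΔM = m × ΔMB = 3.9410 × (+960) = 3783.36 billion.

3783 billion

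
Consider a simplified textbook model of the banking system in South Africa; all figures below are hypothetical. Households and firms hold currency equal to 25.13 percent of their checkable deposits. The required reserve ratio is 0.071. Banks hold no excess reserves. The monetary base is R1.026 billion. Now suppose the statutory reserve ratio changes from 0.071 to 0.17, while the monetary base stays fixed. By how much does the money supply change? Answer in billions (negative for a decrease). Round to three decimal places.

Initially m₁ = (1 + 0.2513) / (0.071 + 0.2513) ≈ 3.88241, so M₁ = 3.88241 × 1.026 ≈ 3.9834 billion.
After the change m₂ = (1 + 0.2513) / (0.17 + 0.2513) ≈ 2.97009, so M₂ = 2.97009 × 1.026 ≈ 3.0473 billion.
ΔM = M₂ − M₁ = 3.0473 − 3.9834 = -0.9361 billion.

-0.936 billion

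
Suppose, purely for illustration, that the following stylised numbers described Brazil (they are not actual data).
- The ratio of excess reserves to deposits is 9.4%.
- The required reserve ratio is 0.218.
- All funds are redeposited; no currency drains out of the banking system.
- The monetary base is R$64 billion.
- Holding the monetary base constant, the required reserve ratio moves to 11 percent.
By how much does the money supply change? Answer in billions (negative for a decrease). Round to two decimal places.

R$108.60 billion

Initially m₁ = 1 / (0.218 + 0.094) ≈ 3.20513, so M₁ = 3.20513 × 64 ≈ 205.1283 billion.
After the change m₂ = 1 / (0.11 + 0.094) ≈ 4.90196, so M₂ = 4.90196 × 64 ≈ 313.7254 billion.
ΔM = M₂ − M₁ = 313.7254 − 205.1283 = 108.5971 billion.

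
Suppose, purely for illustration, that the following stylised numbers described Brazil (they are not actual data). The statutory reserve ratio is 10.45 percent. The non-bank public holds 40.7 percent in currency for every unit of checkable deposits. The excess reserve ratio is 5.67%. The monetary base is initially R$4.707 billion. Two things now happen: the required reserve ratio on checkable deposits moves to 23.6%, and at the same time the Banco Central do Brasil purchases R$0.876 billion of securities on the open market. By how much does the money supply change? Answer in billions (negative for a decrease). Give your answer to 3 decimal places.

Before: m₁ = (1 + 0.407) / (0.1045 + 0.0567 + 0.407) ≈ 2.47624, MB₁ = 4.707, so M₁ = 2.47624 × 4.707 ≈ 11.6557 billion.
After: m₂ = (1 + 0.407) / (0.236 + 0.0567 + 0.407) ≈ 2.01086, MB₂ = 4.707 + 0.876 = 5.583, so M₂ = 2.01086 × 5.583 ≈ 11.2266 billion.
ΔM = M₂ − M₁ = 11.2266 − 11.6557 = -0.4291 billion.

-0.429 billion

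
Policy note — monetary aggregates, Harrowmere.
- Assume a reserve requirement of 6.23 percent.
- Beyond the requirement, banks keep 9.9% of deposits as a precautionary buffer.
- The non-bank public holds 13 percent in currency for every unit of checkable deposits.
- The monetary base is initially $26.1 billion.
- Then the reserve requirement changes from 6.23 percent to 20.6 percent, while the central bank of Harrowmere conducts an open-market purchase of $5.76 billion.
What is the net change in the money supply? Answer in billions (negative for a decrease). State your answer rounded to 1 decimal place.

Before: m₁ = (1 + 0.13) / (0.0623 + 0.099 + 0.13) ≈ 3.8792, MB₁ = 26.1, so M₁ = 3.8792 × 26.1 ≈ 101.2471 billion.
After: m₂ = (1 + 0.13) / (0.206 + 0.099 + 0.13) ≈ 2.5977, MB₂ = 26.1 + 5.76 = 31.86, so M₂ = 2.5977 × 31.86 ≈ 82.7627 billion.
ΔM = M₂ − M₁ = 82.7627 − 101.2471 = -18.4844 billion.

-18.5 billion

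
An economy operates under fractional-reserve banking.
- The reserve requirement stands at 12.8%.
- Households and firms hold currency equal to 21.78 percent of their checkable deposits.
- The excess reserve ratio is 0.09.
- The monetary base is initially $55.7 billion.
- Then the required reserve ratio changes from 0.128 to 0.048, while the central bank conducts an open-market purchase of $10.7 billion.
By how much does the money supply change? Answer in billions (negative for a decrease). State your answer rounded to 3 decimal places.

$71.620 billion

Before: m₁ = (1 + 0.2178) / (0.128 + 0.09 + 0.2178) ≈ 2.794401, MB₁ = 55.7, so M₁ = 2.794401 × 55.7 ≈ 155.6481 billion.
After: m₂ = (1 + 0.2178) / (0.048 + 0.09 + 0.2178) ≈ 3.422709, MB₂ = 55.7 + 10.7 = 66.4, so M₂ = 3.422709 × 66.4 ≈ 227.2679 billion.
ΔM = M₂ − M₁ = 227.2679 − 155.6481 = 71.6198 billion.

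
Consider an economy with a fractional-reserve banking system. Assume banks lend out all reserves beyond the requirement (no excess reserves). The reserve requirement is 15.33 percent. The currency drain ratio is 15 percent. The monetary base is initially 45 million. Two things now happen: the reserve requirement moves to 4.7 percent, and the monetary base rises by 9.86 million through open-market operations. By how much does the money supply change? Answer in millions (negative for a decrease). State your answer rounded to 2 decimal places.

149.63 million

Before: m₁ = (1 + 0.15) / (0.1533 + 0.15) ≈ 3.79163, MB₁ = 45, so M₁ = 3.79163 × 45 ≈ 170.6234 million.
After: m₂ = (1 + 0.15) / (0.047 + 0.15) ≈ 5.83756, MB₂ = 45 + 9.86 = 54.86, so M₂ = 5.83756 × 54.86 ≈ 320.2485 million.
ΔM = M₂ − M₁ = 320.2485 − 170.6234 = 149.6251 million.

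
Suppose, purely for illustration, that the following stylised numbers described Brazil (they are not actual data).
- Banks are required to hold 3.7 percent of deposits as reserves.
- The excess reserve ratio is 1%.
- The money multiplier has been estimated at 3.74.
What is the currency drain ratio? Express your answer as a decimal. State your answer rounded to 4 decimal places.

0.3008

Using m = 3.74. From m = (1 + c)/(c + rr + e), rearranging gives 1 + c = m·(c + rr + e), so c·(1 − m) = m·(rr + e) − 1.
Hence c = [m·(rr + e) − 1]/(1 − m) = [3.74 × (0.037 + 0.01) − 1] / (1 − 3.74) ≈ 0.300810.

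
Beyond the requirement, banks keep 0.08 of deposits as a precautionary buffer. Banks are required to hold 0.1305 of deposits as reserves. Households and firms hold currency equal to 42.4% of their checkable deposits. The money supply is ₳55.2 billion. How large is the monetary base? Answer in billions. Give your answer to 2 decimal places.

The money multiplier is m = (1 + c) / (rr + e + c) = (1 + 0.424) / (0.1305 + 0.08 + 0.424) ≈ 2.24429.
MB = M / m = 55.2 / 2.24429 ≈ 24.5958 billion.

₳24.60 billion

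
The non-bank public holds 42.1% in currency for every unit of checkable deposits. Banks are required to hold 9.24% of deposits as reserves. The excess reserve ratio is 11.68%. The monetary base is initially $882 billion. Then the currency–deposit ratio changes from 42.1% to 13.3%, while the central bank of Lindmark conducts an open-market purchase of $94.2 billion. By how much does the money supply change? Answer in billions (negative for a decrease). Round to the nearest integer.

$1243 billion

Before: m₁ = (1 + 0.421) / (0.0924 + 0.1168 + 0.421) ≈ 2.2548, MB₁ = 882, so M₁ = 2.2548 × 882 = 1988.7336 billion.
After: m₂ = (1 + 0.133) / (0.0924 + 0.1168 + 0.133) ≈ 3.3109, MB₂ = 882 + 94.2 = 976.2, so M₂ = 3.3109 × 976.2 ≈ 3232.1006 billion.
ΔM = M₂ − M₁ = 3232.1006 − 1988.7336 = 1243.367 billion.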